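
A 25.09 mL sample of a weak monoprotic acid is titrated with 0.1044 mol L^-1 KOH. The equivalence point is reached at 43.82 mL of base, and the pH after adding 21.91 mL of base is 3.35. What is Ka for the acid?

21.91 mL is half of the equivalence volume, so this is the half-equivalence point where [HA] = [A^-].
At half-equivalence pH = pKa, so pKa = 3.35.
Ka = 10^(-3.35) = 4.5 x 10^-4.

4.5 x 10^-4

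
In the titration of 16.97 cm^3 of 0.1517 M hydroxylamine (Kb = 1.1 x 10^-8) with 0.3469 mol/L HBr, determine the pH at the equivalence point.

n(NH2OH) = 0.1517 x 0.01697 = 0.002574 mol; V(HBr) at equivalence = 0.002574/0.3469 = 0.007421 L.
At equivalence the base is fully converted to NH3OH+; total volume = 0.02439 L, so [NH3OH+] = 0.002574/0.02439 = 0.1055 M.
Ka(NH3OH+) = Kw/Kb = 1.0e-14 / 1.1 x 10^-8 = 9.09e-7.
[H^+] = sqrt(Ka x [NH3OH+]) = sqrt(9.09e-7 x 0.1055) = 0.000310 M.
pH = -log(0.000310) = 3.51.

3.51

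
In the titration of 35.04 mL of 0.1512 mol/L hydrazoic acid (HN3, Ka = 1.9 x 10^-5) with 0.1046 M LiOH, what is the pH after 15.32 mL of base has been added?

Initial n(HN3) = 0.1512 x 0.03504 = 0.005298 mol.
n(LiOH) added = 0.1046 x 0.01532 = 0.001602 mol, converting that many moles of HN3 to N3-.
Remaining n(HN3) = 0.003696 mol; n(N3-) = 0.001602 mol.
By Henderson-Hasselbalch, pH = pKa + log([A^-]/[HA]) = 4.72 + log(0.001602/0.003696) = 4.72 + (-0.36) = 4.36.

4.36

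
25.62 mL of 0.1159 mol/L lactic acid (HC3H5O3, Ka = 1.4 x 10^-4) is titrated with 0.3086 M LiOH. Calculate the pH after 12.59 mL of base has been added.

12.38

n(acid) = 0.1159 x 0.02562 = 0.002969 mol; n(LiOH) added = 0.3086 x 0.01259 = 0.003885 mol.
Base is in excess by 0.003885 - 0.002969 = 0.0009159 mol in a total volume of 0.03821 L.
[OH^-] = 0.0009159/0.03821 = 0.02397 M, so pOH = 1.62 and pH = 14.00 - 1.62 = 12.38.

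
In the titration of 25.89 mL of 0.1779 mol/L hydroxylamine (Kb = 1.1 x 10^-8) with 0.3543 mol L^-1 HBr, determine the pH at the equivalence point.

3.48

n(NH2OH) = 0.1779 x 0.02589 = 0.004606 mol; V(HBr) at equivalence = 0.004606/0.3543 = 0.01300 L.
At equivalence the base is fully converted to NH3OH+; total volume = 0.03889 L, so [NH3OH+] = 0.004606/0.03889 = 0.1184 M.
Ka(NH3OH+) = Kw/Kb = 1.0e-14 / 1.1 x 10^-8 = 9.09e-7.
[H^+] = sqrt(Ka x [NH3OH+]) = sqrt(9.09e-7 x 0.1184) = 0.000328 M.
pH = -log(0.000328) = 3.48.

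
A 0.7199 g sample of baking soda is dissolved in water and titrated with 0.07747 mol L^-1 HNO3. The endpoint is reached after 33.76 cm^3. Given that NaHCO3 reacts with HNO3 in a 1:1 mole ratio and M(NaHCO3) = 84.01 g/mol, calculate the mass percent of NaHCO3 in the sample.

n(HNO3) = 0.07747 x 0.03376 = 0.002615 mol.
n(NaHCO3) = 0.002615 / 1 = 0.002615 mol.
mass of NaHCO3 = 0.002615 x 84.01 = 0.2197 g.
% purity = 0.2197 / 0.7199 x 100 = 30.5%.

30.5%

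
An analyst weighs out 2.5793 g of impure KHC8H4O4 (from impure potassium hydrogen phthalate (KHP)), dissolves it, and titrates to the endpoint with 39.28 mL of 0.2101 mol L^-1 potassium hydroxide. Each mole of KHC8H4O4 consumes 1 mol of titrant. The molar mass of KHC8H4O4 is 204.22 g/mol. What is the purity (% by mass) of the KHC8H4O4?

65.3%

n(KOH) = 0.2101 x 0.03928 = 0.008253 mol.
n(KHC8H4O4) = 0.008253 / 1 = 0.008253 mol.
mass of KHC8H4O4 = 0.008253 x 204.22 = 1.685 g.
% purity = 1.685 / 2.5793 x 100 = 65.3%.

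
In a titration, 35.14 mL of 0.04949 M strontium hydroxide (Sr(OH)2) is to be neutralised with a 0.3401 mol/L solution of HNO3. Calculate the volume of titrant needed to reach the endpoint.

n(Sr(OH)2) = 0.04949 mol/L x 0.03514 L = 0.001739 mol.
The neutralisation is 1 Sr(OH)2 : 2 HNO3, so n(HNO3) = 0.001739 x 2/1 = 0.003478 mol.
V(HNO3) = 0.003478 / 0.3401 = 0.01023 L = 10.2 mL.

10.2 mL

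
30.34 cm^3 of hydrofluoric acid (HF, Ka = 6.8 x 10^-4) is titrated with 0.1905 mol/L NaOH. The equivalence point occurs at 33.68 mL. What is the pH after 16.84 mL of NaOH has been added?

16.84 mL is exactly half the equivalence volume (33.68/2), i.e. the half-equivalence point.
There, n(HA) = n(A^-), so pH = pKa = -log(6.8 x 10^-4) = 3.17.

3.17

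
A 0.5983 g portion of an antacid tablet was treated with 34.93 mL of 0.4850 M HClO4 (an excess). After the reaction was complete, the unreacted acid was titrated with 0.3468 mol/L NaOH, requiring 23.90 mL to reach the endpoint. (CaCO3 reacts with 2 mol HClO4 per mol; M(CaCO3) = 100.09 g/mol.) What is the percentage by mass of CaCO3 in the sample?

Total n(HClO4) added = 0.4850 x 0.03493 = 0.01694 mol.
n(NaOH) used = 0.3468 x 0.02390 = 0.008289 mol, which equals the excess n(HClO4).
So n(HClO4) consumed by the sample = 0.01694 - 0.008289 = 0.008653 mol.
n(CaCO3) = 0.008653 / 2 = 0.004326 mol.
mass CaCO3 = 0.004326 x 100.09 = 0.4330 g, so %CaCO3 = 0.4330/0.5983 x 100 = 72.4%.

72.4%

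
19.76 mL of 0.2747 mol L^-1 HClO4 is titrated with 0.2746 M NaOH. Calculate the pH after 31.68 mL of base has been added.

12.80

n(acid) = 0.2747 x 0.01976 = 0.005428 mol; n(NaOH) added = 0.2746 x 0.03168 = 0.008699 mol.
Base is in excess by 0.008699 - 0.005428 = 0.003271 mol in a total volume of 0.05144 L.
[OH^-] = 0.003271/0.05144 = 0.06359 M, so pOH = 1.20 and pH = 14.00 - 1.20 = 12.80.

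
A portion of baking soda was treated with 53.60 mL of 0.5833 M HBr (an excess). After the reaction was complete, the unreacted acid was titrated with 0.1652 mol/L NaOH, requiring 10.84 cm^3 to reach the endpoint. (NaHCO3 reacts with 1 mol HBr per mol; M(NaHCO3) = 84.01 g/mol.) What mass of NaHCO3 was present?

Total n(HBr) added = 0.5833 x 0.05360 = 0.03126 mol.
n(NaOH) used = 0.1652 x 0.01084 = 0.001791 mol, which equals the excess n(HBr).
So n(HBr) consumed by the sample = 0.03126 - 0.001791 = 0.02947 mol.
n(NaHCO3) = 0.02947 / 1 = 0.02947 mol.
mass = 0.02947 mol x 84.01 g/mol = 2.48 g.

2.48 g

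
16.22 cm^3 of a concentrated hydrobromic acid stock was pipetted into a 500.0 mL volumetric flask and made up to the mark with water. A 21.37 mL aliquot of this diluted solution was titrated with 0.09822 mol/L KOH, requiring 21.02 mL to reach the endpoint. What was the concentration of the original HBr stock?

2.98 M

n(KOH) = 0.09822 x 0.02102 = 0.002065 mol.
n(HBr) in the aliquot = 0.002065 mol.
[diluted HBr] = 0.002065 / 0.02137 = 0.09661 M.
Dilution factor = 500.0/16.22 = 30.83, so [stock] = 0.09661 x 30.83 = 2.98 M.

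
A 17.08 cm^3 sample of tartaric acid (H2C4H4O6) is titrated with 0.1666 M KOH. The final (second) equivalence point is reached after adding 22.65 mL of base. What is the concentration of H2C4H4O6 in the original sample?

0.110 M

n(KOH) = 0.1666 x 0.02265 = 0.003773 mol.
At the final (second) equivalence point, 2 mol OH^- react per mol H2C4H4O6, so n(H2C4H4O6) = 0.003773 / 2 = 0.001887 mol.
[H2C4H4O6] = 0.001887 / 0.01708 L = 0.110 M.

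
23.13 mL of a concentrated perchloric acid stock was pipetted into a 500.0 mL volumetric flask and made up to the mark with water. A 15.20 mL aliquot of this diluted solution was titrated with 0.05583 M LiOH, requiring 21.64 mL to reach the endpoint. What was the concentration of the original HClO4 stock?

1.72 M

n(LiOH) = 0.05583 x 0.02164 = 0.001208 mol.
n(HClO4) in the aliquot = 0.001208 mol.
[diluted HClO4] = 0.001208 / 0.01520 = 0.07948 M.
Dilution factor = 500.0/23.13 = 21.62, so [stock] = 0.07948 x 21.62 = 1.72 M.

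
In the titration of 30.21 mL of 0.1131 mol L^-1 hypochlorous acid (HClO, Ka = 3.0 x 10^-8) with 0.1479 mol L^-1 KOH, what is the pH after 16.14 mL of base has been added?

7.89

Initial n(HClO) = 0.1131 x 0.03021 = 0.003417 mol.
n(KOH) added = 0.1479 x 0.01614 = 0.002387 mol, converting that many moles of HClO to ClO-.
Remaining n(HClO) = 0.001030 mol; n(ClO-) = 0.002387 mol.
By Henderson-Hasselbalch, pH = pKa + log([A^-]/[HA]) = 7.52 + log(0.002387/0.001030) = 7.52 + (+0.37) = 7.89.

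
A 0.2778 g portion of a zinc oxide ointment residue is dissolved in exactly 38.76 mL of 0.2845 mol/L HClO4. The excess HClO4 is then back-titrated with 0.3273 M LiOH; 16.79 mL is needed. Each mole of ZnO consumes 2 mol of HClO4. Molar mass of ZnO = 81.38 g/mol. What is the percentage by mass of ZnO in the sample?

81.0%

Total n(HClO4) added = 0.2845 x 0.03876 = 0.01103 mol.
n(LiOH) used = 0.3273 x 0.01679 = 0.005495 mol, which equals the excess n(HClO4).
So n(HClO4) consumed by the sample = 0.01103 - 0.005495 = 0.005532 mol.
n(ZnO) = 0.005532 / 2 = 0.002766 mol.
mass ZnO = 0.002766 x 81.38 = 0.2251 g, so %ZnO = 0.2251/0.2778 x 100 = 81.0%.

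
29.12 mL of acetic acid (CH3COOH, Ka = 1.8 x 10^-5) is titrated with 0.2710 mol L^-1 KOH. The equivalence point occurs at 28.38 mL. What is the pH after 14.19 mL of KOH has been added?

4.74

14.19 mL is exactly half the equivalence volume (28.38/2), i.e. the half-equivalence point.
There, n(HA) = n(A^-), so pH = pKa = -log(1.8 x 10^-5) = 4.74.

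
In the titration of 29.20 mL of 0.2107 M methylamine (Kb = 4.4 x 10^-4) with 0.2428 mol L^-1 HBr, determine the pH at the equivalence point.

n(CH3NH2) = 0.2107 x 0.02920 = 0.006152 mol; V(HBr) at equivalence = 0.006152/0.2428 = 0.02534 L.
At equivalence the base is fully converted to CH3NH3+; total volume = 0.05454 L, so [CH3NH3+] = 0.006152/0.05454 = 0.1128 M.
Ka(CH3NH3+) = Kw/Kb = 1.0e-14 / 4.4 x 10^-4 = 2.27e-11.
[H^+] = sqrt(Ka x [CH3NH3+]) = sqrt(2.27e-11 x 0.1128) = 1.60e-6 M.
pH = -log(1.60e-6) = 5.80.

5.80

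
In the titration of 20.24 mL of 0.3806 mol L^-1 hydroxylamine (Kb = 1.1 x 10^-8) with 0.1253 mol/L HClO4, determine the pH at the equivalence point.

3.53

n(NH2OH) = 0.3806 x 0.02024 = 0.007703 mol; V(HClO4) at equivalence = 0.007703/0.1253 = 0.06148 L.
At equivalence the base is fully converted to NH3OH+; total volume = 0.08172 L, so [NH3OH+] = 0.007703/0.08172 = 0.09427 M.
Ka(NH3OH+) = Kw/Kb = 1.0e-14 / 1.1 x 10^-8 = 9.09e-7.
[H^+] = sqrt(Ka x [NH3OH+]) = sqrt(9.09e-7 x 0.09427) = 0.000293 M.
pH = -log(0.000293) = 3.53.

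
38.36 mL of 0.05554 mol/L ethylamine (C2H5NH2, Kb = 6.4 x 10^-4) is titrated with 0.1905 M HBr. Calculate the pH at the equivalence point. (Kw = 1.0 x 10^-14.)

n(C2H5NH2) = 0.05554 x 0.03836 = 0.002131 mol; V(HBr) at equivalence = 0.002131/0.1905 = 0.01118 L.
At equivalence the base is fully converted to C2H5NH3+; total volume = 0.04954 L, so [C2H5NH3+] = 0.002131/0.04954 = 0.04300 M.
Ka(C2H5NH3+) = Kw/Kb = 1.0e-14 / 6.4 x 10^-4 = 1.56e-11.
[H^+] = sqrt(Ka x [C2H5NH3+]) = sqrt(1.56e-11 x 0.04300) = 8.20e-7 M.
pH = -log(8.20e-7) = 6.09.

6.09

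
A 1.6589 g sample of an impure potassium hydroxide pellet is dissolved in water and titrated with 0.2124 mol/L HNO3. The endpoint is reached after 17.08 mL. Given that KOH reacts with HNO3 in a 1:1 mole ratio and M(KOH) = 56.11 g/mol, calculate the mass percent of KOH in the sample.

n(HNO3) = 0.2124 x 0.01708 = 0.003628 mol.
n(KOH) = 0.003628 / 1 = 0.003628 mol.
mass of KOH = 0.003628 x 56.11 = 0.2036 g.
% purity = 0.2036 / 1.6589 x 100 = 12.3%.

12.3%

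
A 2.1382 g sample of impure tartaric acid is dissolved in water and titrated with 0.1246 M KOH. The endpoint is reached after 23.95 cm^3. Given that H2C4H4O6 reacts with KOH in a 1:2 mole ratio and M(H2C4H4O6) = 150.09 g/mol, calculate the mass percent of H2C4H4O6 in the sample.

10.5%

n(KOH) = 0.1246 x 0.02395 = 0.002984 mol.
n(H2C4H4O6) = 0.002984 / 2 = 0.001492 mol.
mass of H2C4H4O6 = 0.001492 x 150.09 = 0.2239 g.
% purity = 0.2239 / 2.1382 x 100 = 10.5%.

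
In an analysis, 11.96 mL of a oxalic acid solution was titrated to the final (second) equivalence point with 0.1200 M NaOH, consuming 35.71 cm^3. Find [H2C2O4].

0.179 M

n(NaOH) = 0.1200 x 0.03571 = 0.004285 mol.
At the final (second) equivalence point, 2 mol OH^- react per mol H2C2O4, so n(H2C2O4) = 0.004285 / 2 = 0.002143 mol.
[H2C2O4] = 0.002143 / 0.01196 L = 0.179 M.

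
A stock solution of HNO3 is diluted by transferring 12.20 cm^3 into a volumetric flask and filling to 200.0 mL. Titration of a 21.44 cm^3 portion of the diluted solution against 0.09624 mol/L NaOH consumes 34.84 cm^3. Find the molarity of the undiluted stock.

2.56 M

n(NaOH) = 0.09624 x 0.03484 = 0.003353 mol.
n(HNO3) in the aliquot = 0.003353 mol.
[diluted HNO3] = 0.003353 / 0.02144 = 0.1564 M.
Dilution factor = 200.0/12.20 = 16.39, so [stock] = 0.1564 x 16.39 = 2.56 M.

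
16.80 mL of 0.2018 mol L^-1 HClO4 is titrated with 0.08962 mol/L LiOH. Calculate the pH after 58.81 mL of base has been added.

n(acid) = 0.2018 x 0.01680 = 0.003390 mol; n(LiOH) added = 0.08962 x 0.05881 = 0.005271 mol.
Base is in excess by 0.005271 - 0.003390 = 0.001880 mol in a total volume of 0.07561 L.
[OH^-] = 0.001880/0.07561 = 0.02487 M, so pOH = 1.60 and pH = 14.00 - 1.60 = 12.40.

12.40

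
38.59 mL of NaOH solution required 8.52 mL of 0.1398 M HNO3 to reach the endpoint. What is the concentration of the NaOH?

0.0309 M

n(HNO3) delivered = 0.1398 x 0.008520 = 0.001191 mol.
For a 1:1 reaction, n(NaOH) = 0.001191 mol.
[NaOH] = 0.001191 mol / 0.03859 L = 0.0309 M.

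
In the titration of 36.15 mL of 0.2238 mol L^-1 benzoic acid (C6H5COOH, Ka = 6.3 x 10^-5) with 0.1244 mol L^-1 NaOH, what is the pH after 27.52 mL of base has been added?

4.07

Initial n(C6H5COOH) = 0.2238 x 0.03615 = 0.008090 mol.
n(NaOH) added = 0.1244 x 0.02752 = 0.003423 mol, converting that many moles of C6H5COOH to C6H5COO-.
Remaining n(C6H5COOH) = 0.004667 mol; n(C6H5COO-) = 0.003423 mol.
By Henderson-Hasselbalch, pH = pKa + log([A^-]/[HA]) = 4.20 + log(0.003423/0.004667) = 4.20 + (-0.13) = 4.07.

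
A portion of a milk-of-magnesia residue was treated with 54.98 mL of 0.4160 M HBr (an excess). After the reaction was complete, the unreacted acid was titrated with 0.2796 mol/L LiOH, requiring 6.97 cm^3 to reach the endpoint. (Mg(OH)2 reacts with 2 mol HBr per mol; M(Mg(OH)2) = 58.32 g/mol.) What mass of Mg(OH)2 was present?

Total n(HBr) added = 0.4160 x 0.05498 = 0.02287 mol.
n(LiOH) used = 0.2796 x 0.006970 = 0.001949 mol, which equals the excess n(HBr).
So n(HBr) consumed by the sample = 0.02287 - 0.001949 = 0.02092 mol.
n(Mg(OH)2) = 0.02092 / 2 = 0.01046 mol.
mass = 0.01046 mol x 58.32 g/mol = 0.610 g.

0.610 g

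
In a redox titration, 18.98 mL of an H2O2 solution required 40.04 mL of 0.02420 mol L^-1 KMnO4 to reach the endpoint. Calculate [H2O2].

n(KMnO4) = 0.02420 x 0.04004 = 0.0009690 mol.
From the balanced equation, 2 mol KMnO4 reacts with 5 mol H2O2, so n(H2O2) = 0.0009690 x 5/2 = 0.002422 mol.
[H2O2] = 0.002422 / 0.01898 L = 0.128 M.

0.128 M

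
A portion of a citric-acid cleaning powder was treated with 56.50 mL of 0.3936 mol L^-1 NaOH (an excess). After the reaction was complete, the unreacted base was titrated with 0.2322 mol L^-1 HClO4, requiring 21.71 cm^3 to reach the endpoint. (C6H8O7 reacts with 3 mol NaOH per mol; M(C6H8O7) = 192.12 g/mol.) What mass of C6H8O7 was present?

Total n(NaOH) added = 0.3936 x 0.05650 = 0.02224 mol.
n(HClO4) used = 0.2322 x 0.02171 = 0.005041 mol, which equals the excess n(NaOH).
So n(NaOH) consumed by the sample = 0.02224 - 0.005041 = 0.01720 mol.
n(C6H8O7) = 0.01720 / 3 = 0.005732 mol.
mass = 0.005732 mol x 192.12 g/mol = 1.10 g.

1.10 g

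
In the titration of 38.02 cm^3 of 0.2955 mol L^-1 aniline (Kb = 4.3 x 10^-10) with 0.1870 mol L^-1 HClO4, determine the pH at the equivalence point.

2.79

n(C6H5NH2) = 0.2955 x 0.03802 = 0.01123 mol; V(HClO4) at equivalence = 0.01123/0.1870 = 0.06008 L.
At equivalence the base is fully converted to C6H5NH3+; total volume = 0.09810 L, so [C6H5NH3+] = 0.01123/0.09810 = 0.1145 M.
Ka(C6H5NH3+) = Kw/Kb = 1.0e-14 / 4.3 x 10^-10 = 2.33e-5.
[H^+] = sqrt(Ka x [C6H5NH3+]) = sqrt(2.33e-5 x 0.1145) = 0.00163 M.
pH = -log(0.00163) = 2.79.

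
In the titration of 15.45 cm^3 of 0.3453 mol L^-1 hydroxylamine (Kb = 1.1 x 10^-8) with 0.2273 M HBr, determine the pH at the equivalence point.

3.45

n(NH2OH) = 0.3453 x 0.01545 = 0.005335 mol; V(HBr) at equivalence = 0.005335/0.2273 = 0.02347 L.
At equivalence the base is fully converted to NH3OH+; total volume = 0.03892 L, so [NH3OH+] = 0.005335/0.03892 = 0.1371 M.
Ka(NH3OH+) = Kw/Kb = 1.0e-14 / 1.1 x 10^-8 = 9.09e-7.
[H^+] = sqrt(Ka x [NH3OH+]) = sqrt(9.09e-7 x 0.1371) = 0.000353 M.
pH = -log(0.000353) = 3.45.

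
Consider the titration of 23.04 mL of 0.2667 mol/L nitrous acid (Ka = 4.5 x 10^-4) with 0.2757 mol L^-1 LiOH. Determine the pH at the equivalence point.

n(HNO2) = 0.2667 x 0.02304 = 0.006145 mol; V(LiOH) at equivalence = 0.006145/0.2757 = 0.02229 L.
At equivalence all the acid is converted to NO2-; total volume = 0.02304 + 0.02229 = 0.04533 L, so [NO2-] = 0.006145/0.04533 = 0.1356 M.
Kb = Kw/Ka = 1.0e-14 / 4.5 x 10^-4 = 2.22e-11.
[OH^-] = sqrt(Kb x [NO2-]) = sqrt(2.22e-11 x 0.1356) = 1.74e-6 M.
pOH = 5.76, so pH = 14.00 - 5.76 = 8.24.

8.24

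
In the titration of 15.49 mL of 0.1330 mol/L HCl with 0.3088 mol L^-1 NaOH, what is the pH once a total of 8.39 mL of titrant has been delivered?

n(acid) = 0.1330 x 0.01549 = 0.002060 mol; n(NaOH) added = 0.3088 x 0.008390 = 0.002591 mol.
Base is in excess by 0.002591 - 0.002060 = 0.0005307 mol in a total volume of 0.02388 L.
[OH^-] = 0.0005307/0.02388 = 0.02222 M, so pOH = 1.65 and pH = 14.00 - 1.65 = 12.35.

12.35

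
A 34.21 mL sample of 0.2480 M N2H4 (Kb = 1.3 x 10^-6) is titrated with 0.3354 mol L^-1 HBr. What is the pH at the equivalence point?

n(N2H4) = 0.2480 x 0.03421 = 0.008484 mol; V(HBr) at equivalence = 0.008484/0.3354 = 0.02530 L.
At equivalence the base is fully converted to N2H5+; total volume = 0.05951 L, so [N2H5+] = 0.008484/0.05951 = 0.1426 M.
Ka(N2H5+) = Kw/Kb = 1.0e-14 / 1.3 x 10^-6 = 7.69e-9.
[H^+] = sqrt(Ka x [N2H5+]) = sqrt(7.69e-9 x 0.1426) = 3.31e-5 M.
pH = -log(3.31e-5) = 4.48.

4.48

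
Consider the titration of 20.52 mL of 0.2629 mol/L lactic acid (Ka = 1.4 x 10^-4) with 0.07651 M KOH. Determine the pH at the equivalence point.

n(HC3H5O3) = 0.2629 x 0.02052 = 0.005395 mol; V(KOH) at equivalence = 0.005395/0.07651 = 0.07051 L.
At equivalence all the acid is converted to C3H5O3-; total volume = 0.02052 + 0.07051 = 0.09103 L, so [C3H5O3-] = 0.005395/0.09103 = 0.05926 M.
Kb = Kw/Ka = 1.0e-14 / 1.4 x 10^-4 = 7.14e-11.
[OH^-] = sqrt(Kb x [C3H5O3-]) = sqrt(7.14e-11 x 0.05926) = 2.06e-6 M.
pOH = 5.69, so pH = 14.00 - 5.69 = 8.31.

8.31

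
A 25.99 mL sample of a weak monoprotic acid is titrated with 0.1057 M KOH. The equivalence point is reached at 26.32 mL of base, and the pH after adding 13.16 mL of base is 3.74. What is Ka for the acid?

13.16 mL is half of the equivalence volume, so this is the half-equivalence point where [HA] = [A^-].
At half-equivalence pH = pKa, so pKa = 3.74.
Ka = 10^(-3.74) = 1.8 x 10^-4.

1.8 x 10^-4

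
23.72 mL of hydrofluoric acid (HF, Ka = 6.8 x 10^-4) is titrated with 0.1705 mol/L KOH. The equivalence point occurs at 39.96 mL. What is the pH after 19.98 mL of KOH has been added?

3.17

19.98 mL is exactly half the equivalence volume (39.96/2), i.e. the half-equivalence point.
There, n(HA) = n(A^-), so pH = pKa = -log(6.8 x 10^-4) = 3.17.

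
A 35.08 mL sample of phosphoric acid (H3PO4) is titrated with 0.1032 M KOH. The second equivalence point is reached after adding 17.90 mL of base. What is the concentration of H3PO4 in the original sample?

n(KOH) = 0.1032 x 0.01790 = 0.001847 mol.
At the second equivalence point, 2 mol OH^- react per mol H3PO4, so n(H3PO4) = 0.001847 / 2 = 0.0009236 mol.
[H3PO4] = 0.0009236 / 0.03508 L = 0.0263 M.

0.0263 M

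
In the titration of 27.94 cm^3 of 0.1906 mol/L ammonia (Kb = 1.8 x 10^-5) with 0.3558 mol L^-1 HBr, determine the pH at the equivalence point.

5.08

n(NH3) = 0.1906 x 0.02794 = 0.005325 mol; V(HBr) at equivalence = 0.005325/0.3558 = 0.01497 L.
At equivalence the base is fully converted to NH4+; total volume = 0.04291 L, so [NH4+] = 0.005325/0.04291 = 0.1241 M.
Ka(NH4+) = Kw/Kb = 1.0e-14 / 1.8 x 10^-5 = 5.56e-10.
[H^+] = sqrt(Ka x [NH4+]) = sqrt(5.56e-10 x 0.1241) = 8.30e-6 M.
pH = -log(8.30e-6) = 5.08.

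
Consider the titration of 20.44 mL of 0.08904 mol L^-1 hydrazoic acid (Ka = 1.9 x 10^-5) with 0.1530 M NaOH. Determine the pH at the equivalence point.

8.74

n(HN3) = 0.08904 x 0.02044 = 0.001820 mol; V(NaOH) at equivalence = 0.001820/0.1530 = 0.01190 L.
At equivalence all the acid is converted to N3-; total volume = 0.02044 + 0.01190 = 0.03234 L, so [N3-] = 0.001820/0.03234 = 0.05628 M.
Kb = Kw/Ka = 1.0e-14 / 1.9 x 10^-5 = 5.26e-10.
[OH^-] = sqrt(Kb x [N3-]) = sqrt(5.26e-10 x 0.05628) = 5.44e-6 M.
pOH = 5.26, so pH = 14.00 - 5.26 = 8.74.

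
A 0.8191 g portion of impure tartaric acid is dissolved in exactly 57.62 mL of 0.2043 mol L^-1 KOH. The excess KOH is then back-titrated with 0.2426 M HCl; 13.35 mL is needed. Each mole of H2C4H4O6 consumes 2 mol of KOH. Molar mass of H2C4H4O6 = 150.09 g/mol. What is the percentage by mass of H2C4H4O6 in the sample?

78.2%

Total n(KOH) added = 0.2043 x 0.05762 = 0.01177 mol.
n(HCl) used = 0.2426 x 0.01335 = 0.003239 mol, which equals the excess n(KOH).
So n(KOH) consumed by the sample = 0.01177 - 0.003239 = 0.008533 mol.
n(H2C4H4O6) = 0.008533 / 2 = 0.004267 mol.
mass H2C4H4O6 = 0.004267 x 150.09 = 0.6404 g, so %H2C4H4O6 = 0.6404/0.8191 x 100 = 78.2%.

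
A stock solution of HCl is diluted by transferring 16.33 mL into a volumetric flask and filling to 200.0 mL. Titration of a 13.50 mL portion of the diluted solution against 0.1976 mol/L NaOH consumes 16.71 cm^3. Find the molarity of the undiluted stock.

3.00 M

n(NaOH) = 0.1976 x 0.01671 = 0.003302 mol.
n(HCl) in the aliquot = 0.003302 mol.
[diluted HCl] = 0.003302 / 0.01350 = 0.2446 M.
Dilution factor = 200.0/16.33 = 12.25, so [stock] = 0.2446 x 12.25 = 3.00 M.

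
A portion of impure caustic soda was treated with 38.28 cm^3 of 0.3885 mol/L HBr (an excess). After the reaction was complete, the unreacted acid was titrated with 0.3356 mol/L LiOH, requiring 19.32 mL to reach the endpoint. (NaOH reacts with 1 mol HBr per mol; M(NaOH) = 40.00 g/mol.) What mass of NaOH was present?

0.336 g

Total n(HBr) added = 0.3885 x 0.03828 = 0.01487 mol.
n(LiOH) used = 0.3356 x 0.01932 = 0.006484 mol, which equals the excess n(HBr).
So n(HBr) consumed by the sample = 0.01487 - 0.006484 = 0.008388 mol.
n(NaOH) = 0.008388 / 1 = 0.008388 mol.
mass = 0.008388 mol x 40.00 g/mol = 0.336 g.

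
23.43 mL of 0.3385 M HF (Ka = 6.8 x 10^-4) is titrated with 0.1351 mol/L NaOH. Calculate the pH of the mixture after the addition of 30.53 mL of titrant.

3.20

Initial n(HF) = 0.3385 x 0.02343 = 0.007931 mol.
n(NaOH) added = 0.1351 x 0.03053 = 0.004125 mol, converting that many moles of HF to F-.
Remaining n(HF) = 0.003806 mol; n(F-) = 0.004125 mol.
By Henderson-Hasselbalch, pH = pKa + log([A^-]/[HA]) = 3.17 + log(0.004125/0.003806) = 3.17 + (+0.03) = 3.20.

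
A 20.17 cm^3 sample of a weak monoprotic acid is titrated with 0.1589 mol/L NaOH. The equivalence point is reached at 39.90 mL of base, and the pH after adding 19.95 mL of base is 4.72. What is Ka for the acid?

1.9 x 10^-5

19.95 mL is half of the equivalence volume, so this is the half-equivalence point where [HA] = [A^-].
At half-equivalence pH = pKa, so pKa = 4.72.
Ka = 10^(-4.72) = 1.9 x 10^-5.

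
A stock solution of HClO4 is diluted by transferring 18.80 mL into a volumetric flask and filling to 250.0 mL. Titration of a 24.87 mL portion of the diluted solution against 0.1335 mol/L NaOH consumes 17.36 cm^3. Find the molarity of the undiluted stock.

1.24 M

n(NaOH) = 0.1335 x 0.01736 = 0.002318 mol.
n(HClO4) in the aliquot = 0.002318 mol.
[diluted HClO4] = 0.002318 / 0.02487 = 0.09319 M.
Dilution factor = 250.0/18.80 = 13.30, so [stock] = 0.09319 x 13.30 = 1.24 M.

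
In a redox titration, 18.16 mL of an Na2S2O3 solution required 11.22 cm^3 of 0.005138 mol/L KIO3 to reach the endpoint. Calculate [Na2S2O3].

0.0190 M

n(KIO3) = 0.005138 x 0.01122 = 5.765e-5 mol.
From the balanced equation, 1 mol KIO3 reacts with 6 mol Na2S2O3, so n(Na2S2O3) = 5.765e-5 x 6/1 = 0.0003459 mol.
[Na2S2O3] = 0.0003459 / 0.01816 L = 0.0190 M.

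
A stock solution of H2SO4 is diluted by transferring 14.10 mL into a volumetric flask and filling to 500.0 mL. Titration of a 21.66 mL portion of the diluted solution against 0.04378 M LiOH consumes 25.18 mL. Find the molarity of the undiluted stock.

n(LiOH) = 0.04378 x 0.02518 = 0.001102 mol.
n(H2SO4) in the aliquot = 0.001102 x 1/2 = 0.0005512 mol.
[diluted H2SO4] = 0.0005512 / 0.02166 = 0.02545 M.
Dilution factor = 500.0/14.10 = 35.46, so [stock] = 0.02545 x 35.46 = 0.902 M.

0.902 M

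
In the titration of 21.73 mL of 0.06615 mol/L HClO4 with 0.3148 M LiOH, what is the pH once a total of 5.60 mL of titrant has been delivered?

12.08

n(acid) = 0.06615 x 0.02173 = 0.001437 mol; n(LiOH) added = 0.3148 x 0.005600 = 0.001763 mol.
Base is in excess by 0.001763 - 0.001437 = 0.0003254 mol in a total volume of 0.02733 L.
[OH^-] = 0.0003254/0.02733 = 0.01191 M, so pOH = 1.92 and pH = 14.00 - 1.92 = 12.08.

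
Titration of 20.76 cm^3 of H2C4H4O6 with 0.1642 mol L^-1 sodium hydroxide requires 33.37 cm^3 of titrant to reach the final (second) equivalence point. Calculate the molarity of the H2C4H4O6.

n(NaOH) = 0.1642 x 0.03337 = 0.005479 mol.
At the final (second) equivalence point, 2 mol OH^- react per mol H2C4H4O6, so n(H2C4H4O6) = 0.005479 / 2 = 0.002740 mol.
[H2C4H4O6] = 0.002740 / 0.02076 L = 0.132 M.

0.132 M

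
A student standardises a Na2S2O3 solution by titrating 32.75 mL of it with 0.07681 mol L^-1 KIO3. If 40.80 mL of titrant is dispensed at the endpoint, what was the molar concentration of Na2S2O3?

n(KIO3) = 0.07681 x 0.04080 = 0.003134 mol.
From the balanced equation, 1 mol KIO3 reacts with 6 mol Na2S2O3, so n(Na2S2O3) = 0.003134 x 6/1 = 0.01880 mol.
[Na2S2O3] = 0.01880 / 0.03275 L = 0.574 M.

0.574 M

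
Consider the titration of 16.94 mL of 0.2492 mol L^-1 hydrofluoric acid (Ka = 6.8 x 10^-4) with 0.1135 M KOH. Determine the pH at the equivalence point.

8.03

n(HF) = 0.2492 x 0.01694 = 0.004221 mol; V(KOH) at equivalence = 0.004221/0.1135 = 0.03719 L.
At equivalence all the acid is converted to F-; total volume = 0.01694 + 0.03719 = 0.05413 L, so [F-] = 0.004221/0.05413 = 0.07798 M.
Kb = Kw/Ka = 1.0e-14 / 6.8 x 10^-4 = 1.47e-11.
[OH^-] = sqrt(Kb x [F-]) = sqrt(1.47e-11 x 0.07798) = 1.07e-6 M.
pOH = 5.97, so pH = 14.00 - 5.97 = 8.03.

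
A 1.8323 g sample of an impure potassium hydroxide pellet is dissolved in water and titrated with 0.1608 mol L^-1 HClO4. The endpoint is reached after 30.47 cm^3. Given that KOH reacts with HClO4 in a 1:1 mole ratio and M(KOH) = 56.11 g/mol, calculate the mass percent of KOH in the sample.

15.0%

n(HClO4) = 0.1608 x 0.03047 = 0.004900 mol.
n(KOH) = 0.004900 / 1 = 0.004900 mol.
mass of KOH = 0.004900 x 56.11 = 0.2749 g.
% purity = 0.2749 / 1.8323 x 100 = 15.0%.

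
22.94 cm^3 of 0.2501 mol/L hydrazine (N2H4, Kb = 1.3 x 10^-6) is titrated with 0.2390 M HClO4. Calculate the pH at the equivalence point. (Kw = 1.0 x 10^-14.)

4.51

n(N2H4) = 0.2501 x 0.02294 = 0.005737 mol; V(HClO4) at equivalence = 0.005737/0.2390 = 0.02401 L.
At equivalence the base is fully converted to N2H5+; total volume = 0.04695 L, so [N2H5+] = 0.005737/0.04695 = 0.1222 M.
Ka(N2H5+) = Kw/Kb = 1.0e-14 / 1.3 x 10^-6 = 7.69e-9.
[H^+] = sqrt(Ka x [N2H5+]) = sqrt(7.69e-9 x 0.1222) = 3.07e-5 M.
pH = -log(3.07e-5) = 4.51.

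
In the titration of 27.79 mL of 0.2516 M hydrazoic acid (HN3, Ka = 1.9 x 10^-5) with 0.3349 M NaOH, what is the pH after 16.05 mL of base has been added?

Initial n(HN3) = 0.2516 x 0.02779 = 0.006992 mol.
n(NaOH) added = 0.3349 x 0.01605 = 0.005375 mol, converting that many moles of HN3 to N3-.
Remaining n(HN3) = 0.001617 mol; n(N3-) = 0.005375 mol.
By Henderson-Hasselbalch, pH = pKa + log([A^-]/[HA]) = 4.72 + log(0.005375/0.001617) = 4.72 + (+0.52) = 5.24.

5.24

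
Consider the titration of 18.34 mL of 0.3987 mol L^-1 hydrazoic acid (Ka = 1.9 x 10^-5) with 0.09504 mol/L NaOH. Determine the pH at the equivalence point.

n(HN3) = 0.3987 x 0.01834 = 0.007312 mol; V(NaOH) at equivalence = 0.007312/0.09504 = 0.07694 L.
At equivalence all the acid is converted to N3-; total volume = 0.01834 + 0.07694 = 0.09528 L, so [N3-] = 0.007312/0.09528 = 0.07675 M.
Kb = Kw/Ka = 1.0e-14 / 1.9 x 10^-5 = 5.26e-10.
[OH^-] = sqrt(Kb x [N3-]) = sqrt(5.26e-10 x 0.07675) = 6.36e-6 M.
pOH = 5.20, so pH = 14.00 - 5.20 = 8.80.

8.80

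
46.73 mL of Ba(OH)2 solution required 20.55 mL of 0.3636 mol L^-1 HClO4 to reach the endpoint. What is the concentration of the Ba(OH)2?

n(HClO4) delivered = 0.3636 x 0.02055 = 0.007472 mol.
The reaction is 1 Ba(OH)2 + 2 HClO4, so n(Ba(OH)2) = 0.007472 x 1/2 = 0.003736 mol.
[Ba(OH)2] = 0.003736 mol / 0.04673 L = 0.0799 M.

0.0799 M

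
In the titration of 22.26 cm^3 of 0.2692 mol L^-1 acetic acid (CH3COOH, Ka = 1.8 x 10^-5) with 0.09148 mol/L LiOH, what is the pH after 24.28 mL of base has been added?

4.51

Initial n(CH3COOH) = 0.2692 x 0.02226 = 0.005992 mol.
n(LiOH) added = 0.09148 x 0.02428 = 0.002221 mol, converting that many moles of CH3COOH to CH3COO-.
Remaining n(CH3COOH) = 0.003771 mol; n(CH3COO-) = 0.002221 mol.
By Henderson-Hasselbalch, pH = pKa + log([A^-]/[HA]) = 4.74 + log(0.002221/0.003771) = 4.74 + (-0.23) = 4.51.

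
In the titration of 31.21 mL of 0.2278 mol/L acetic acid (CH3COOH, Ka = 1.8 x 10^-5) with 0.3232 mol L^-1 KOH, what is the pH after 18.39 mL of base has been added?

Initial n(CH3COOH) = 0.2278 x 0.03121 = 0.007110 mol.
n(KOH) added = 0.3232 x 0.01839 = 0.005944 mol, converting that many moles of CH3COOH to CH3COO-.
Remaining n(CH3COOH) = 0.001166 mol; n(CH3COO-) = 0.005944 mol.
By Henderson-Hasselbalch, pH = pKa + log([A^-]/[HA]) = 4.74 + log(0.005944/0.001166) = 4.74 + (+0.71) = 5.45.

5.45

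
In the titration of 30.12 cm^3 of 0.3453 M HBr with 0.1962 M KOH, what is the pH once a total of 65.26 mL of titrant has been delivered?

12.40

n(acid) = 0.3453 x 0.03012 = 0.01040 mol; n(KOH) added = 0.1962 x 0.06526 = 0.01280 mol.
Base is in excess by 0.01280 - 0.01040 = 0.002404 mol in a total volume of 0.09538 L.
[OH^-] = 0.002404/0.09538 = 0.02520 M, so pOH = 1.60 and pH = 14.00 - 1.60 = 12.40.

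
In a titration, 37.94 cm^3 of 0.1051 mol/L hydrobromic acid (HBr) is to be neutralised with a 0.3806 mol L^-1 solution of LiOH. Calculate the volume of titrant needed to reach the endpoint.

n(HBr) = 0.1051 mol/L x 0.03794 L = 0.003987 mol.
At equivalence n(LiOH) = n(HBr) = 0.003987 mol.
V(LiOH) = 0.003987 / 0.3806 = 0.01048 L = 10.5 mL.

10.5 mL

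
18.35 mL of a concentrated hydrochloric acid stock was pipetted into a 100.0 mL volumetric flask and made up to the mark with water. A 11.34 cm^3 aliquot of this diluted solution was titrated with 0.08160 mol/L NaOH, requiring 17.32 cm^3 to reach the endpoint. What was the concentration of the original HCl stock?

0.679 M

n(NaOH) = 0.08160 x 0.01732 = 0.001413 mol.
n(HCl) in the aliquot = 0.001413 mol.
[diluted HCl] = 0.001413 / 0.01134 = 0.1246 M.
Dilution factor = 100.0/18.35 = 5.450, so [stock] = 0.1246 x 5.450 = 0.679 M.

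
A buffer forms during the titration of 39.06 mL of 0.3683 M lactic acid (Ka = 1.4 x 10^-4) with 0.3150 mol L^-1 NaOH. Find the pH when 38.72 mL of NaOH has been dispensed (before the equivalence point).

4.60

Initial n(HC3H5O3) = 0.3683 x 0.03906 = 0.01439 mol.
n(NaOH) added = 0.3150 x 0.03872 = 0.01220 mol, converting that many moles of HC3H5O3 to C3H5O3-.
Remaining n(HC3H5O3) = 0.002189 mol; n(C3H5O3-) = 0.01220 mol.
By Henderson-Hasselbalch, pH = pKa + log([A^-]/[HA]) = 3.85 + log(0.01220/0.002189) = 3.85 + (+0.75) = 4.60.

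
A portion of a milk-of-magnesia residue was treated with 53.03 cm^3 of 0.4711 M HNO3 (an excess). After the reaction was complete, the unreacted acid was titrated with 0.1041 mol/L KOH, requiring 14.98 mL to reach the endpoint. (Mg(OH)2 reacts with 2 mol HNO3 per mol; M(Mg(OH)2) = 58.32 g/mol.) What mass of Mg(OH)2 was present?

Total n(HNO3) added = 0.4711 x 0.05303 = 0.02498 mol.
n(KOH) used = 0.1041 x 0.01498 = 0.001559 mol, which equals the excess n(HNO3).
So n(HNO3) consumed by the sample = 0.02498 - 0.001559 = 0.02342 mol.
n(Mg(OH)2) = 0.02342 / 2 = 0.01171 mol.
mass = 0.01171 mol x 58.32 g/mol = 0.683 g.

0.683 g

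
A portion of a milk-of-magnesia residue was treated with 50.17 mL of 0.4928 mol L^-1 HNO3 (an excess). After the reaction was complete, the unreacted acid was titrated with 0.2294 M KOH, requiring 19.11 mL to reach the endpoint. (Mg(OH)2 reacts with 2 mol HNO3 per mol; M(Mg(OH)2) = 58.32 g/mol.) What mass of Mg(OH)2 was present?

Total n(HNO3) added = 0.4928 x 0.05017 = 0.02472 mol.
n(KOH) used = 0.2294 x 0.01911 = 0.004384 mol, which equals the excess n(HNO3).
So n(HNO3) consumed by the sample = 0.02472 - 0.004384 = 0.02034 mol.
n(Mg(OH)2) = 0.02034 / 2 = 0.01017 mol.
mass = 0.01017 mol x 58.32 g/mol = 0.593 g.

0.593 g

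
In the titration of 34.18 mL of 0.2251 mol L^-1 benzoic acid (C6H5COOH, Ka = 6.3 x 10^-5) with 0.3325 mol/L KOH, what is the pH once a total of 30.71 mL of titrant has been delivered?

12.59

n(acid) = 0.2251 x 0.03418 = 0.007694 mol; n(KOH) added = 0.3325 x 0.03071 = 0.01021 mol.
Base is in excess by 0.01021 - 0.007694 = 0.002517 mol in a total volume of 0.06489 L.
[OH^-] = 0.002517/0.06489 = 0.03879 M, so pOH = 1.41 and pH = 14.00 - 1.41 = 12.59.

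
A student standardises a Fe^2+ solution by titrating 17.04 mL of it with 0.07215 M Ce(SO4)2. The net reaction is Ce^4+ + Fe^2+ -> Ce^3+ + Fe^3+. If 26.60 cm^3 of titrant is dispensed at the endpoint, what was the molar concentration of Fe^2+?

n(Ce(SO4)2) = 0.07215 x 0.02660 = 0.001919 mol.
From the balanced equation, 1 mol Ce(SO4)2 reacts with 1 mol Fe^2+, so n(Fe^2+) = 0.001919 x 1/1 = 0.001919 mol.
[Fe^2+] = 0.001919 / 0.01704 L = 0.113 M.

0.113 M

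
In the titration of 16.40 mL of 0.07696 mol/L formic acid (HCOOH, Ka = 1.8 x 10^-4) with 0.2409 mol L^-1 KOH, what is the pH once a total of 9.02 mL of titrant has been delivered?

12.55

n(acid) = 0.07696 x 0.01640 = 0.001262 mol; n(KOH) added = 0.2409 x 0.009020 = 0.002173 mol.
Base is in excess by 0.002173 - 0.001262 = 0.0009108 mol in a total volume of 0.02542 L.
[OH^-] = 0.0009108/0.02542 = 0.03583 M, so pOH = 1.45 and pH = 14.00 - 1.45 = 12.55.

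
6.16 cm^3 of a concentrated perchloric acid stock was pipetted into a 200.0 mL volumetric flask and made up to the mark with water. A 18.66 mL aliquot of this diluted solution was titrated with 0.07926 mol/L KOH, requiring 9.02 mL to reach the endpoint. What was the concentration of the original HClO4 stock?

n(KOH) = 0.07926 x 0.009020 = 0.0007149 mol.
n(HClO4) in the aliquot = 0.0007149 mol.
[diluted HClO4] = 0.0007149 / 0.01866 = 0.03831 M.
Dilution factor = 200.0/6.160 = 32.47, so [stock] = 0.03831 x 32.47 = 1.24 M.

1.24 M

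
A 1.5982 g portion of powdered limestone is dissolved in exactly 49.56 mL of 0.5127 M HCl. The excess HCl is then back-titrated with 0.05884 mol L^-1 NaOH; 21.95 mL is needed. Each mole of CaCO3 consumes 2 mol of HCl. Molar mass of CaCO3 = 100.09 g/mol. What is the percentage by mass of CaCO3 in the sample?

Total n(HCl) added = 0.5127 x 0.04956 = 0.02541 mol.
n(NaOH) used = 0.05884 x 0.02195 = 0.001292 mol, which equals the excess n(HCl).
So n(HCl) consumed by the sample = 0.02541 - 0.001292 = 0.02412 mol.
n(CaCO3) = 0.02412 / 2 = 0.01206 mol.
mass CaCO3 = 0.01206 x 100.09 = 1.207 g, so %CaCO3 = 1.207/1.5982 x 100 = 75.5%.

75.5%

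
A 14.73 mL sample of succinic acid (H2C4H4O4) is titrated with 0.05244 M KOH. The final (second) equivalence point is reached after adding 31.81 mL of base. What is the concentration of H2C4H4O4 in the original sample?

n(KOH) = 0.05244 x 0.03181 = 0.001668 mol.
At the final (second) equivalence point, 2 mol OH^- react per mol H2C4H4O4, so n(H2C4H4O4) = 0.001668 / 2 = 0.0008341 mol.
[H2C4H4O4] = 0.0008341 / 0.01473 L = 0.0566 M.

0.0566 M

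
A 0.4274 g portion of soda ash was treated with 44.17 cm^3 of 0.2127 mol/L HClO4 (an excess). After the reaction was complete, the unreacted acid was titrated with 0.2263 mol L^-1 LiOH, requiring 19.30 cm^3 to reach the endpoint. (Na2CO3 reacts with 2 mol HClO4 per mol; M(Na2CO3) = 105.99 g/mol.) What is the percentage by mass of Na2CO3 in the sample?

Total n(HClO4) added = 0.2127 x 0.04417 = 0.009395 mol.
n(LiOH) used = 0.2263 x 0.01930 = 0.004368 mol, which equals the excess n(HClO4).
So n(HClO4) consumed by the sample = 0.009395 - 0.004368 = 0.005027 mol.
n(Na2CO3) = 0.005027 / 2 = 0.002514 mol.
mass Na2CO3 = 0.002514 x 105.99 = 0.2664 g, so %Na2CO3 = 0.2664/0.4274 x 100 = 62.3%.

62.3%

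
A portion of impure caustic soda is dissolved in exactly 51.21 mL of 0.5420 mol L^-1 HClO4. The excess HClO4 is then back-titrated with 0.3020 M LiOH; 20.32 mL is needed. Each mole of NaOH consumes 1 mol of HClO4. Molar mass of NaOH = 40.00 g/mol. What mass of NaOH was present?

0.865 g

Total n(HClO4) added = 0.5420 x 0.05121 = 0.02776 mol.
n(LiOH) used = 0.3020 x 0.02032 = 0.006137 mol, which equals the excess n(HClO4).
So n(HClO4) consumed by the sample = 0.02776 - 0.006137 = 0.02162 mol.
n(NaOH) = 0.02162 / 1 = 0.02162 mol.
mass = 0.02162 mol x 40.00 g/mol = 0.865 g.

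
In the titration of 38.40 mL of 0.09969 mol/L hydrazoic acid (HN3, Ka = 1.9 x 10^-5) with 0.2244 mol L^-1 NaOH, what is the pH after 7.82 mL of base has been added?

Initial n(HN3) = 0.09969 x 0.03840 = 0.003828 mol.
n(NaOH) added = 0.2244 x 0.007820 = 0.001755 mol, converting that many moles of HN3 to N3-.
Remaining n(HN3) = 0.002073 mol; n(N3-) = 0.001755 mol.
By Henderson-Hasselbalch, pH = pKa + log([A^-]/[HA]) = 4.72 + log(0.001755/0.002073) = 4.72 + (-0.07) = 4.65.

4.65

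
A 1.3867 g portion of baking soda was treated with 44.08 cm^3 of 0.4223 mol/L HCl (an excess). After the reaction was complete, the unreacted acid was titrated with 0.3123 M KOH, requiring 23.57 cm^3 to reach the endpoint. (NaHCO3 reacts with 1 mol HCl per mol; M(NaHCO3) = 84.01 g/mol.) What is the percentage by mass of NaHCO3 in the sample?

68.2%

Total n(HCl) added = 0.4223 x 0.04408 = 0.01861 mol.
n(KOH) used = 0.3123 x 0.02357 = 0.007361 mol, which equals the excess n(HCl).
So n(HCl) consumed by the sample = 0.01861 - 0.007361 = 0.01125 mol.
n(NaHCO3) = 0.01125 / 1 = 0.01125 mol.
mass NaHCO3 = 0.01125 x 84.01 = 0.9455 g, so %NaHCO3 = 0.9455/1.3867 x 100 = 68.2%.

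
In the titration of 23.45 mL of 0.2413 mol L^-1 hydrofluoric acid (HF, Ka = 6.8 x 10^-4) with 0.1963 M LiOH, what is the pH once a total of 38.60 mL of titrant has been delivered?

12.49

n(acid) = 0.2413 x 0.02345 = 0.005658 mol; n(LiOH) added = 0.1963 x 0.03860 = 0.007577 mol.
Base is in excess by 0.007577 - 0.005658 = 0.001919 mol in a total volume of 0.06205 L.
[OH^-] = 0.001919/0.06205 = 0.03092 M, so pOH = 1.51 and pH = 14.00 - 1.51 = 12.49.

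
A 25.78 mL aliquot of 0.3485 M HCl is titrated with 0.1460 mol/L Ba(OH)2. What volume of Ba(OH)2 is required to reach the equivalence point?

30.8 mL

n(HCl) = 0.3485 mol/L x 0.02578 L = 0.008984 mol.
The neutralisation is 2 HCl : 1 Ba(OH)2, so n(Ba(OH)2) = 0.008984 x 1/2 = 0.004492 mol.
V(Ba(OH)2) = 0.004492 / 0.1460 = 0.03077 L = 30.8 mL.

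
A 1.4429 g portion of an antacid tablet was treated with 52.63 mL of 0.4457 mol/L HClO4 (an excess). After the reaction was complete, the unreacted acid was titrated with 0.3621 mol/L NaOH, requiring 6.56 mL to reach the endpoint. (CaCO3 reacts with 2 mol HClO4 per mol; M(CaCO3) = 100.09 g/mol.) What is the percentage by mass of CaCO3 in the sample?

Total n(HClO4) added = 0.4457 x 0.05263 = 0.02346 mol.
n(NaOH) used = 0.3621 x 0.006560 = 0.002375 mol, which equals the excess n(HClO4).
So n(HClO4) consumed by the sample = 0.02346 - 0.002375 = 0.02108 mol.
n(CaCO3) = 0.02108 / 2 = 0.01054 mol.
mass CaCO3 = 0.01054 x 100.09 = 1.055 g, so %CaCO3 = 1.055/1.4429 x 100 = 73.1%.

73.1%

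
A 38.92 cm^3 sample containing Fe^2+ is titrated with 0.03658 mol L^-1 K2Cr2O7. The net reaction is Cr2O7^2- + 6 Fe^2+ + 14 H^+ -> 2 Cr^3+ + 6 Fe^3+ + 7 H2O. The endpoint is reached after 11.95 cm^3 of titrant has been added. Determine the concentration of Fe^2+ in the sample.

0.0674 M

n(K2Cr2O7) = 0.03658 x 0.01195 = 0.0004371 mol.
From the balanced equation, 1 mol K2Cr2O7 reacts with 6 mol Fe^2+, so n(Fe^2+) = 0.0004371 x 6/1 = 0.002623 mol.
[Fe^2+] = 0.002623 / 0.03892 L = 0.0674 M.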